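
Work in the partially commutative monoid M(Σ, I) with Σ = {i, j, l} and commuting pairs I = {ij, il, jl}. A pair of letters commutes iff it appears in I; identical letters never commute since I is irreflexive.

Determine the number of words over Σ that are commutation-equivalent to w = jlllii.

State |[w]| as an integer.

60

piece 0:j — minimal
piece 1:l — minimal
piece 2:l rests on {1:l}
piece 3:l rests on {2:l}
piece 4:i — minimal
piece 5:i rests on {4:i}
minimal pieces: {0:j, 1:l, 4:i}
ways to finish when only these pieces remain (= sum over removing one remaining piece with nothing left below it):
  1 left: {0}→1  {3}→1  {5}→1
  2 left: {0,3}→2  {0,5}→2  {2,3}→1  {3,5}→2  {4,5}→1
  3 left: {0,2,3}→3  {0,3,5}→6  {0,4,5}→3  {1,2,3}→1  {2,3,5}→3  {3,4,5}→3
  4 left: {0,1,2,3}→4  {0,2,3,5}→12  {0,3,4,5}→12  {1,2,3,5}→4  {2,3,4,5}→6
  placing 0:j first → 10 extensions
  placing 1:l first → 30 extensions
  placing 4:i first → 20 extensions
total linear extensions = 60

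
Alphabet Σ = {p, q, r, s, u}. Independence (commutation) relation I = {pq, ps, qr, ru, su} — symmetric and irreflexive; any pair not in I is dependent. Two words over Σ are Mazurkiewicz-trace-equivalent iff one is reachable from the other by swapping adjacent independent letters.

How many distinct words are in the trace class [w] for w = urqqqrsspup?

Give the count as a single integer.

drop 0:u onto floor
drop 1:r onto floor
drop 2:q onto {0:u}
drop 3:q onto {2:q}
drop 4:q onto {3:q}
drop 5:r onto {1:r}
drop 6:s onto {4:q, 5:r}
drop 7:s onto {6:s}
drop 8:p onto {0:u, 5:r}
drop 9:u onto {4:q, 8:p}
drop 10:p onto {9:u}
ground layer = {0:u, 1:r}
drop-orders for the pieces not yet dropped (sum over which currently-grounded one goes next):
  1 to go: {7} 1  {10} 1
  2 to go: {6,7} 1  {7,10} 2  {9,10} 1
  3 to go: {6,7,10} 3  {7,9,10} 3  {8,9,10} 1
  4 to go: {6,7,9,10} 6  {7,8,9,10} 4
  5 to go: {4,6,7,9,10} 6  {6,7,8,9,10} 10
  6 to go: {3,4,6,7,9,10} 6  {4,6,7,8,9,10} 16  {5,6,7,8,9,10} 10
  7 to go: {1,5,6,7,8,9,10} 10  {2,3,4,6,7,9,10} 6  {3,4,6,7,8,9,10} 22  {4,5,6,7,8,9,10} 26
  8 to go: {1,4,5,6,7,8,9,10} 36  {2,3,4,6,7,8,9,10} 28  {3,4,5,6,7,8,9,10} 48
  9 to go: {0,2,3,4,6,7,8,9,10} 28  {1,3,4,5,6,7,8,9,10} 84  {2,3,4,5,6,7,8,9,10} 76
  if 0:u drops first: 160 orders
  if 1:r drops first: 104 orders
heap linearizations: 264

264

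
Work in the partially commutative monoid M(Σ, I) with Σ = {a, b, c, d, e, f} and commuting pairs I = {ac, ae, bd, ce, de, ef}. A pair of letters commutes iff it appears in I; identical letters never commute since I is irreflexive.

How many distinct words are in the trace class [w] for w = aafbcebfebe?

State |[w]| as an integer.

#0=a has no predecessor
#1=a depends on [0:a]
#2=f depends on [1:a]
#3=b depends on [2:f]
#4=c depends on [3:b]
#5=e depends on [3:b]
#6=b depends on [4:c, 5:e]
#7=f depends on [6:b]
#8=e depends on [6:b]
#9=b depends on [7:f, 8:e]
#10=e depends on [9:b]
sources: [0:a]
N(rest) = Σ N(rest − s) over sources s of rest; N(one piece) = 1:
  size 1 → [10]=1
  size 2 → [9,10]=1
  size 3 → [7,9,10]=1  [8,9,10]=1
  size 4 → [7,8,9,10]=2
  size 5 → [6,7,8,9,10]=2
  size 6 → [4,6,7,8,9,10]=2  [5,6,7,8,9,10]=2
  size 7 → [4,5,6,7,8,9,10]=4
  size 8 → [3,4,5,6,7,8,9,10]=4
  size 9 → [2,3,4,5,6,7,8,9,10]=4
  first=0(a) contributes 4

4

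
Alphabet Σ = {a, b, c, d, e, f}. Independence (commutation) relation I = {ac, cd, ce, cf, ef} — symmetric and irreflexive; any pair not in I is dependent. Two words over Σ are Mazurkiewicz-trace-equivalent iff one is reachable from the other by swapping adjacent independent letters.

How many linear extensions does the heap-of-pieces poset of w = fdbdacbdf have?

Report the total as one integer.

3

0(f) covers ∅
1(d) covers 0:f
2(b) covers 1:d
3(d) covers 2:b
4(a) covers 3:d
5(c) covers 2:b
6(b) covers 4:a, 5:c
7(d) covers 6:b
8(f) covers 7:d
floor of heap: 0:f
completions by unplaced set U, small U first (add the entries for U minus each lowest piece of U):
  |U|=1: {8}:1
  |U|=2: {7,8}:1
  |U|=3: {6,7,8}:1
  |U|=4: {4,6,7,8}:1  {5,6,7,8}:1
  |U|=5: {3,4,6,7,8}:1  {4,5,6,7,8}:2
  |U|=6: {3,4,5,6,7,8}:3
  |U|=7: {2,3,4,5,6,7,8}:3
  start at 0(f): 3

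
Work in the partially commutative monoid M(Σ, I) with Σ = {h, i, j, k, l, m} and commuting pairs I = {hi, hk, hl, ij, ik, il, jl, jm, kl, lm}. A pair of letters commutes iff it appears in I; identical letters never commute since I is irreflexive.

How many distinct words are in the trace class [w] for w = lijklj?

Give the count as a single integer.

0(l) covers ∅
1(i) covers ∅
2(j) covers ∅
3(k) covers 2:j
4(l) covers 0:l
5(j) covers 3:k
floor of heap: 0:l, 1:i, 2:j
completions by unplaced set U, small U first (add the entries for U minus each lowest piece of U):
  |U|=1: {1}:1  {4}:1  {5}:1
  |U|=2: {0,4}:1  {1,4}:2  {1,5}:2  {3,5}:1  {4,5}:2
  |U|=3: {0,1,4}:3  {0,4,5}:3  {1,3,5}:3  {1,4,5}:6  {2,3,5}:1  {3,4,5}:3
  |U|=4: {0,1,4,5}:12  {0,3,4,5}:6  {1,2,3,5}:4  {1,3,4,5}:12  {2,3,4,5}:4
  start at 0(l): 20
  start at 1(i): 10
  start at 2(j): 30
sum over floor = 60

60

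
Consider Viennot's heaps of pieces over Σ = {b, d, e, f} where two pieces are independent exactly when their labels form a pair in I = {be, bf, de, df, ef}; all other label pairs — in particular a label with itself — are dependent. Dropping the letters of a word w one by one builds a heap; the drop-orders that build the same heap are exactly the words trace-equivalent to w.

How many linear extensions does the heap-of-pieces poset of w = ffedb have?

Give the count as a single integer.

30

piece 0:f — minimal
piece 1:f rests on {0:f}
piece 2:e — minimal
piece 3:d — minimal
piece 4:b rests on {3:d}
minimal pieces: {0:f, 2:e, 3:d}
ways to finish when only these pieces remain (= sum over removing one remaining piece with nothing left below it):
  1 left: {1}→1  {2}→1  {4}→1
  2 left: {0,1}→1  {1,2}→2  {1,4}→2  {2,4}→2  {3,4}→1
  3 left: {0,1,2}→3  {0,1,4}→3  {1,2,4}→6  {1,3,4}→3  {2,3,4}→3
  placing 0:f first → 12 extensions
  placing 2:e first → 6 extensions
  placing 3:d first → 12 extensions
total linear extensions = 30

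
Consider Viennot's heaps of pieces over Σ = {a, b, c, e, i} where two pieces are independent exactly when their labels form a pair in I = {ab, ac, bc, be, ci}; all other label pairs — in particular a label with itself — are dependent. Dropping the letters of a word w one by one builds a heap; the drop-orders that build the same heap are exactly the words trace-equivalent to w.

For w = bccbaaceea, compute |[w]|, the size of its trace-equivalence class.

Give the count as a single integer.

0(b) covers ∅
1(c) covers ∅
2(c) covers 1:c
3(b) covers 0:b
4(a) covers ∅
5(a) covers 4:a
6(c) covers 2:c
7(e) covers 5:a, 6:c
8(e) covers 7:e
9(a) covers 8:e
floor of heap: 0:b, 1:c, 4:a
completions by unplaced set U, small U first (add the entries for U minus each lowest piece of U):
  |U|=1: {3}:1  {9}:1
  |U|=2: {0,3}:1  {3,9}:2  {8,9}:1
  |U|=3: {0,3,9}:3  {3,8,9}:3  {7,8,9}:1
  |U|=4: {0,3,8,9}:6  {3,7,8,9}:4  {5,7,8,9}:1  {6,7,8,9}:1
  |U|=5: {0,3,7,8,9}:10  {2,6,7,8,9}:1  {3,5,7,8,9}:5  {3,6,7,8,9}:5  {4,5,7,8,9}:1  {5,6,7,8,9}:2
  |U|=6: {0,3,5,7,8,9}:15  {0,3,6,7,8,9}:15  {1,2,6,7,8,9}:1  {2,3,6,7,8,9}:6  {2,5,6,7,8,9}:3  {3,4,5,7,8,9}:6  {3,5,6,7,8,9}:12  {4,5,6,7,8,9}:3
  |U|=7: {0,2,3,6,7,8,9}:21  {0,3,4,5,7,8,9}:21  {0,3,5,6,7,8,9}:42  {1,2,3,6,7,8,9}:7  {1,2,5,6,7,8,9}:4  {2,3,5,6,7,8,9}:21  {2,4,5,6,7,8,9}:6  {3,4,5,6,7,8,9}:21
  |U|=8: {0,1,2,3,6,7,8,9}:28  {0,2,3,5,6,7,8,9}:84  {0,3,4,5,6,7,8,9}:84  {1,2,3,5,6,7,8,9}:32  {1,2,4,5,6,7,8,9}:10  {2,3,4,5,6,7,8,9}:48
  start at 0(b): 90
  start at 1(c): 216
  start at 4(a): 144
sum over floor = 450

450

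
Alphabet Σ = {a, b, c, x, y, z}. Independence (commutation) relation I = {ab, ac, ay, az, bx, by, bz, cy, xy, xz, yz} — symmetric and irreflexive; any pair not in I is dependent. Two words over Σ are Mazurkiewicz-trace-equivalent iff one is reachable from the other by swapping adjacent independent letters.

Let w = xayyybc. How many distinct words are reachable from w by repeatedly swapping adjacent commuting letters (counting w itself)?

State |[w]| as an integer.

0(x) covers ∅
1(a) covers 0:x
2(y) covers ∅
3(y) covers 2:y
4(y) covers 3:y
5(b) covers ∅
6(c) covers 0:x, 5:b
floor of heap: 0:x, 2:y, 5:b
completions by unplaced set U, small U first (add the entries for U minus each lowest piece of U):
  |U|=1: {1}:1  {4}:1  {6}:1
  |U|=2: {1,4}:2  {1,6}:2  {3,4}:1  {4,6}:2  {5,6}:1
  |U|=3: {0,1,6}:2  {1,3,4}:3  {1,4,6}:6  {1,5,6}:3  {2,3,4}:1  {3,4,6}:3  {4,5,6}:3
  |U|=4: {0,1,4,6}:8  {0,1,5,6}:5  {1,2,3,4}:4  {1,3,4,6}:12  {1,4,5,6}:12  {2,3,4,6}:4  {3,4,5,6}:6
  |U|=5: {0,1,3,4,6}:20  {0,1,4,5,6}:25  {1,2,3,4,6}:20  {1,3,4,5,6}:30  {2,3,4,5,6}:10
  start at 0(x): 60
  start at 2(y): 75
  start at 5(b): 40
sum over floor = 175

175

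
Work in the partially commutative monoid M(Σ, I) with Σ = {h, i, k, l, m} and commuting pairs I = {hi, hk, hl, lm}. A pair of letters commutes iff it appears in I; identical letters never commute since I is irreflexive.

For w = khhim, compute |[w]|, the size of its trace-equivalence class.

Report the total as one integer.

drop 0:k onto floor
drop 1:h onto floor
drop 2:h onto {1:h}
drop 3:i onto {0:k}
drop 4:m onto {2:h, 3:i}
ground layer = {0:k, 1:h}
drop-orders for the pieces not yet dropped (sum over which currently-grounded one goes next):
  1 to go: {4} 1
  2 to go: {2,4} 1  {3,4} 1
  3 to go: {0,3,4} 1  {1,2,4} 1  {2,3,4} 2
  if 0:k drops first: 3 orders
  if 1:h drops first: 3 orders
heap linearizations: 6

6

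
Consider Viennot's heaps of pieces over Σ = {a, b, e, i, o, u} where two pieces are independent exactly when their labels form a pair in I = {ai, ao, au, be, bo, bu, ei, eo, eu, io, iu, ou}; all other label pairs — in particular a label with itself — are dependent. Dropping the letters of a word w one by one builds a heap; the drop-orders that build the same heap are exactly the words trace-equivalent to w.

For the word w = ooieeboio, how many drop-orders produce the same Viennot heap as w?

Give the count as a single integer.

1260

#0=o has no predecessor
#1=o depends on [0:o]
#2=i has no predecessor
#3=e has no predecessor
#4=e depends on [3:e]
#5=b depends on [2:i]
#6=o depends on [1:o]
#7=i depends on [5:b]
#8=o depends on [6:o]
sources: [0:o, 2:i, 3:e]
N(rest) = Σ N(rest − s) over sources s of rest; N(one piece) = 1:
  size 1 → [4]=1  [7]=1  [8]=1
  size 2 → [3,4]=1  [4,7]=2  [4,8]=2  [5,7]=1  [6,8]=1  [7,8]=2
  size 3 → [1,6,8]=1  [2,5,7]=1  [3,4,7]=3  [3,4,8]=3  [4,5,7]=3  [4,6,8]=3  [4,7,8]=6  [5,7,8]=3  [6,7,8]=3
  size 4 → [0,1,6,8]=1  [1,4,6,8]=4  [1,6,7,8]=4  [2,4,5,7]=4  [2,5,7,8]=4  [3,4,5,7]=6  [3,4,6,8]=6  [3,4,7,8]=12  [4,5,7,8]=12  [4,6,7,8]=12  [5,6,7,8]=6
  size 5 → [0,1,4,6,8]=5  [0,1,6,7,8]=5  [1,3,4,6,8]=10  [1,4,6,7,8]=20  [1,5,6,7,8]=10  [2,3,4,5,7]=10  [2,4,5,7,8]=20  [2,5,6,7,8]=10  [3,4,5,7,8]=30  [3,4,6,7,8]=30  [4,5,6,7,8]=30
  size 6 → [0,1,3,4,6,8]=15  [0,1,4,6,7,8]=30  [0,1,5,6,7,8]=15  [1,2,5,6,7,8]=20  [1,3,4,6,7,8]=60  [1,4,5,6,7,8]=60  [2,3,4,5,7,8]=60  [2,4,5,6,7,8]=60  [3,4,5,6,7,8]=90
  size 7 → [0,1,2,5,6,7,8]=35  [0,1,3,4,6,7,8]=105  [0,1,4,5,6,7,8]=105  [1,2,4,5,6,7,8]=140  [1,3,4,5,6,7,8]=210  [2,3,4,5,6,7,8]=210
  first=0(o) contributes 560
  first=2(i) contributes 420
  first=3(e) contributes 280
|[w]| = 1260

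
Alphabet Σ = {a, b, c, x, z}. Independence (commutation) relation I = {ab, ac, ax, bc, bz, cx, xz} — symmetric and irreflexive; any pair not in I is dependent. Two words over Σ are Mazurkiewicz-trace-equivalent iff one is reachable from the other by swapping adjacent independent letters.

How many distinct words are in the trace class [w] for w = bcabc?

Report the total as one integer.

30

drop 0:b onto floor
drop 1:c onto floor
drop 2:a onto floor
drop 3:b onto {0:b}
drop 4:c onto {1:c}
ground layer = {0:b, 1:c, 2:a}
drop-orders for the pieces not yet dropped (sum over which currently-grounded one goes next):
  1 to go: {2} 1  {3} 1  {4} 1
  2 to go: {0,3} 1  {1,4} 1  {2,3} 2  {2,4} 2  {3,4} 2
  3 to go: {0,2,3} 3  {0,3,4} 3  {1,2,4} 3  {1,3,4} 3  {2,3,4} 6
  if 0:b drops first: 12 orders
  if 1:c drops first: 12 orders
  if 2:a drops first: 6 orders
heap linearizations: 30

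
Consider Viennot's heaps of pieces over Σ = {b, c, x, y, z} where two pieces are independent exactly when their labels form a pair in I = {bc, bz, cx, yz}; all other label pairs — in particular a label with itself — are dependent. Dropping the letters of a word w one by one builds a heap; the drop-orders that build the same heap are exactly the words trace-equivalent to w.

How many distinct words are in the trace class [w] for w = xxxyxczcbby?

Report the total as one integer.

drop 0:x onto floor
drop 1:x onto {0:x}
drop 2:x onto {1:x}
drop 3:y onto {2:x}
drop 4:x onto {3:y}
drop 5:c onto {3:y}
drop 6:z onto {4:x, 5:c}
drop 7:c onto {6:z}
drop 8:b onto {4:x}
drop 9:b onto {8:b}
drop 10:y onto {7:c, 9:b}
ground layer = {0:x}
drop-orders for the pieces not yet dropped (sum over which currently-grounded one goes next):
  1 to go: {10} 1
  2 to go: {7,10} 1  {9,10} 1
  3 to go: {6,7,10} 1  {7,9,10} 2  {8,9,10} 1
  4 to go: {5,6,7,10} 1  {6,7,9,10} 3  {7,8,9,10} 3
  5 to go: {5,6,7,9,10} 4  {6,7,8,9,10} 6
  6 to go: {4,6,7,8,9,10} 6  {5,6,7,8,9,10} 10
  7 to go: {4,5,6,7,8,9,10} 16
  8 to go: {3,4,5,6,7,8,9,10} 16
  9 to go: {2,3,4,5,6,7,8,9,10} 16
  if 0:x drops first: 16 orders

16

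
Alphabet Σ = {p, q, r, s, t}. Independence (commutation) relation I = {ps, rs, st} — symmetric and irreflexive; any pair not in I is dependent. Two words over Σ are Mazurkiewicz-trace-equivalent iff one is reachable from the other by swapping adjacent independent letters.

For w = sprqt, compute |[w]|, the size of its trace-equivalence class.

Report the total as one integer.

3

0(s) covers ∅
1(p) covers ∅
2(r) covers 1:p
3(q) covers 0:s, 2:r
4(t) covers 3:q
floor of heap: 0:s, 1:p
completions by unplaced set U, small U first (add the entries for U minus each lowest piece of U):
  |U|=1: {4}:1
  |U|=2: {3,4}:1
  |U|=3: {0,3,4}:1  {2,3,4}:1
  start at 0(s): 1
  start at 1(p): 2
sum over floor = 3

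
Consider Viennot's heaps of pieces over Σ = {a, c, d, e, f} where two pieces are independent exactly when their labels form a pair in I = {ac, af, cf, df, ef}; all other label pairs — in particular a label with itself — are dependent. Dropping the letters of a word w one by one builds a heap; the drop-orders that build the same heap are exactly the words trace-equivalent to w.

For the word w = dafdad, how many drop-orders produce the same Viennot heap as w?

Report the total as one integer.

piece 0:d — minimal
piece 1:a rests on {0:d}
piece 2:f — minimal
piece 3:d rests on {1:a}
piece 4:a rests on {3:d}
piece 5:d rests on {4:a}
minimal pieces: {0:d, 2:f}
ways to finish when only these pieces remain (= sum over removing one remaining piece with nothing left below it):
  1 left: {2}→1  {5}→1
  2 left: {2,5}→2  {4,5}→1
  3 left: {2,4,5}→3  {3,4,5}→1
  4 left: {1,3,4,5}→1  {2,3,4,5}→4
  placing 0:d first → 5 extensions
  placing 2:f first → 1 extensions
total linear extensions = 6

6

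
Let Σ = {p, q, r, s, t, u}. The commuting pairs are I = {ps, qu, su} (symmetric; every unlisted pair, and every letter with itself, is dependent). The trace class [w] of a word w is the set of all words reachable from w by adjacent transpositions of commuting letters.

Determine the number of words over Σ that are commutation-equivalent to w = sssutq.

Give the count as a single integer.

4

piece 0:s — minimal
piece 1:s rests on {0:s}
piece 2:s rests on {1:s}
piece 3:u — minimal
piece 4:t rests on {2:s, 3:u}
piece 5:q rests on {4:t}
minimal pieces: {0:s, 3:u}
ways to finish when only these pieces remain (= sum over removing one remaining piece with nothing left below it):
  1 left: {5}→1
  2 left: {4,5}→1
  3 left: {2,4,5}→1  {3,4,5}→1
  4 left: {1,2,4,5}→1  {2,3,4,5}→2
  placing 0:s first → 3 extensions
  placing 3:u first → 1 extensions
total linear extensions = 4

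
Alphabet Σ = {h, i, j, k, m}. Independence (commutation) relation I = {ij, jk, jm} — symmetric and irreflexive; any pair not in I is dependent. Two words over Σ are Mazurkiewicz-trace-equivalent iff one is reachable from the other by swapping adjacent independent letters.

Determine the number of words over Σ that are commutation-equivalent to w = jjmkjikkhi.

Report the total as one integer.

drop 0:j onto floor
drop 1:j onto {0:j}
drop 2:m onto floor
drop 3:k onto {2:m}
drop 4:j onto {1:j}
drop 5:i onto {3:k}
drop 6:k onto {5:i}
drop 7:k onto {6:k}
drop 8:h onto {4:j, 7:k}
drop 9:i onto {8:h}
ground layer = {0:j, 2:m}
drop-orders for the pieces not yet dropped (sum over which currently-grounded one goes next):
  1 to go: {9} 1
  2 to go: {8,9} 1
  3 to go: {4,8,9} 1  {7,8,9} 1
  4 to go: {1,4,8,9} 1  {4,7,8,9} 2  {6,7,8,9} 1
  5 to go: {0,1,4,8,9} 1  {1,4,7,8,9} 3  {4,6,7,8,9} 3  {5,6,7,8,9} 1
  6 to go: {0,1,4,7,8,9} 4  {1,4,6,7,8,9} 6  {3,5,6,7,8,9} 1  {4,5,6,7,8,9} 4
  7 to go: {0,1,4,6,7,8,9} 10  {1,4,5,6,7,8,9} 10  {2,3,5,6,7,8,9} 1  {3,4,5,6,7,8,9} 5
  8 to go: {0,1,4,5,6,7,8,9} 20  {1,3,4,5,6,7,8,9} 15  {2,3,4,5,6,7,8,9} 6
  if 0:j drops first: 21 orders
  if 2:m drops first: 35 orders
heap linearizations: 56

56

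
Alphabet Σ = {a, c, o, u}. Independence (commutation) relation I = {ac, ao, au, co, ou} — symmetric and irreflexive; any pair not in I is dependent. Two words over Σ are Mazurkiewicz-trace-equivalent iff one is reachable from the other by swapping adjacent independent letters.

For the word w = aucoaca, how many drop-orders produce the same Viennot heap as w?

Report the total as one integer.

140

#0=a has no predecessor
#1=u has no predecessor
#2=c depends on [1:u]
#3=o has no predecessor
#4=a depends on [0:a]
#5=c depends on [2:c]
#6=a depends on [4:a]
sources: [0:a, 1:u, 3:o]
N(rest) = Σ N(rest − s) over sources s of rest; N(one piece) = 1:
  size 1 → [3]=1  [5]=1  [6]=1
  size 2 → [2,5]=1  [3,5]=2  [3,6]=2  [4,6]=1  [5,6]=2
  size 3 → [0,4,6]=1  [1,2,5]=1  [2,3,5]=3  [2,5,6]=3  [3,4,6]=3  [3,5,6]=6  [4,5,6]=3
  size 4 → [0,3,4,6]=4  [0,4,5,6]=4  [1,2,3,5]=4  [1,2,5,6]=4  [2,3,5,6]=12  [2,4,5,6]=6  [3,4,5,6]=12
  size 5 → [0,2,4,5,6]=10  [0,3,4,5,6]=20  [1,2,3,5,6]=20  [1,2,4,5,6]=10  [2,3,4,5,6]=30
  first=0(a) contributes 60
  first=1(u) contributes 60
  first=3(o) contributes 20
|[w]| = 140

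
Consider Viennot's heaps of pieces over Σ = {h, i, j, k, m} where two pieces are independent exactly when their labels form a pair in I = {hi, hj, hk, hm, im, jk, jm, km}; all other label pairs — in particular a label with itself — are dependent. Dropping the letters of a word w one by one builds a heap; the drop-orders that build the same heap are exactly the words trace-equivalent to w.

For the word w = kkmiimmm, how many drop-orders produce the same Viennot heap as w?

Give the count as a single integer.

70

#0=k has no predecessor
#1=k depends on [0:k]
#2=m has no predecessor
#3=i depends on [1:k]
#4=i depends on [3:i]
#5=m depends on [2:m]
#6=m depends on [5:m]
#7=m depends on [6:m]
sources: [0:k, 2:m]
N(rest) = Σ N(rest − s) over sources s of rest; N(one piece) = 1:
  size 1 → [4]=1  [7]=1
  size 2 → [3,4]=1  [4,7]=2  [6,7]=1
  size 3 → [1,3,4]=1  [3,4,7]=3  [4,6,7]=3  [5,6,7]=1
  size 4 → [0,1,3,4]=1  [1,3,4,7]=4  [2,5,6,7]=1  [3,4,6,7]=6  [4,5,6,7]=4
  size 5 → [0,1,3,4,7]=5  [1,3,4,6,7]=10  [2,4,5,6,7]=5  [3,4,5,6,7]=10
  size 6 → [0,1,3,4,6,7]=15  [1,3,4,5,6,7]=20  [2,3,4,5,6,7]=15
  first=0(k) contributes 35
  first=2(m) contributes 35
|[w]| = 70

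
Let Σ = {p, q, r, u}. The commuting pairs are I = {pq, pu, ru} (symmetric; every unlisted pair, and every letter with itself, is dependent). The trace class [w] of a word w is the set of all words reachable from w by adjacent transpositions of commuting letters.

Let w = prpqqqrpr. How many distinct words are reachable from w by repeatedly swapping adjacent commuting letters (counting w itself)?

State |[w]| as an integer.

#0=p has no predecessor
#1=r depends on [0:p]
#2=p depends on [1:r]
#3=q depends on [1:r]
#4=q depends on [3:q]
#5=q depends on [4:q]
#6=r depends on [2:p, 5:q]
#7=p depends on [6:r]
#8=r depends on [7:p]
sources: [0:p]
N(rest) = Σ N(rest − s) over sources s of rest; N(one piece) = 1:
  size 1 → [8]=1
  size 2 → [7,8]=1
  size 3 → [6,7,8]=1
  size 4 → [2,6,7,8]=1  [5,6,7,8]=1
  size 5 → [2,5,6,7,8]=2  [4,5,6,7,8]=1
  size 6 → [2,4,5,6,7,8]=3  [3,4,5,6,7,8]=1
  size 7 → [2,3,4,5,6,7,8]=4
  first=0(p) contributes 4

4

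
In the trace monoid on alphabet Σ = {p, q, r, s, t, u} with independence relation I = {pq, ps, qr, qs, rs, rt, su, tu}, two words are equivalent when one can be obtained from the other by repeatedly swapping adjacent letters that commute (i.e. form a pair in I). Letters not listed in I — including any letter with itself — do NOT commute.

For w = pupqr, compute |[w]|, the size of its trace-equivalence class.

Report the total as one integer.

0(p) covers ∅
1(u) covers 0:p
2(p) covers 1:u
3(q) covers 1:u
4(r) covers 2:p
floor of heap: 0:p
completions by unplaced set U, small U first (add the entries for U minus each lowest piece of U):
  |U|=1: {3}:1  {4}:1
  |U|=2: {2,4}:1  {3,4}:2
  |U|=3: {2,3,4}:3
  start at 0(p): 3

3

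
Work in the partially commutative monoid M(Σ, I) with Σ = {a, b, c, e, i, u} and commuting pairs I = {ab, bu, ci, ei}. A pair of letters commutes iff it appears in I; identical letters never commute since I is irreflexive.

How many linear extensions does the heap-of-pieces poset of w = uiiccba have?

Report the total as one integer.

12

#0=u has no predecessor
#1=i depends on [0:u]
#2=i depends on [1:i]
#3=c depends on [0:u]
#4=c depends on [3:c]
#5=b depends on [2:i, 4:c]
#6=a depends on [2:i, 4:c]
sources: [0:u]
N(rest) = Σ N(rest − s) over sources s of rest; N(one piece) = 1:
  size 1 → [5]=1  [6]=1
  size 2 → [5,6]=2
  size 3 → [2,5,6]=2  [4,5,6]=2
  size 4 → [1,2,5,6]=2  [2,4,5,6]=4  [3,4,5,6]=2
  size 5 → [1,2,4,5,6]=6  [2,3,4,5,6]=6
  first=0(u) contributes 12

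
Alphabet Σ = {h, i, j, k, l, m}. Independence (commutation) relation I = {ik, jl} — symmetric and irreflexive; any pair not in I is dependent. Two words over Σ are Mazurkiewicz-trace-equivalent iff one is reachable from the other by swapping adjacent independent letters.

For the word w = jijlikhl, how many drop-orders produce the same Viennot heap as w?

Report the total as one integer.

drop 0:j onto floor
drop 1:i onto {0:j}
drop 2:j onto {1:i}
drop 3:l onto {1:i}
drop 4:i onto {2:j, 3:l}
drop 5:k onto {2:j, 3:l}
drop 6:h onto {4:i, 5:k}
drop 7:l onto {6:h}
ground layer = {0:j}
drop-orders for the pieces not yet dropped (sum over which currently-grounded one goes next):
  1 to go: {7} 1
  2 to go: {6,7} 1
  3 to go: {4,6,7} 1  {5,6,7} 1
  4 to go: {4,5,6,7} 2
  5 to go: {2,4,5,6,7} 2  {3,4,5,6,7} 2
  6 to go: {2,3,4,5,6,7} 4
  if 0:j drops first: 4 orders

4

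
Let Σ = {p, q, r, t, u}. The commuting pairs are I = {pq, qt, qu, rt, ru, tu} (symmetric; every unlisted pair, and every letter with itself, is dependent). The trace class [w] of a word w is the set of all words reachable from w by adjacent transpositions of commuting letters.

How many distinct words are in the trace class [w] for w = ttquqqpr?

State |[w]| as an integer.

105

drop 0:t onto floor
drop 1:t onto {0:t}
drop 2:q onto floor
drop 3:u onto floor
drop 4:q onto {2:q}
drop 5:q onto {4:q}
drop 6:p onto {1:t, 3:u}
drop 7:r onto {5:q, 6:p}
ground layer = {0:t, 2:q, 3:u}
drop-orders for the pieces not yet dropped (sum over which currently-grounded one goes next):
  1 to go: {7} 1
  2 to go: {5,7} 1  {6,7} 1
  3 to go: {1,6,7} 1  {3,6,7} 1  {4,5,7} 1  {5,6,7} 2
  4 to go: {0,1,6,7} 1  {1,3,6,7} 2  {1,5,6,7} 3  {2,4,5,7} 1  {3,5,6,7} 3  {4,5,6,7} 3
  5 to go: {0,1,3,6,7} 3  {0,1,5,6,7} 4  {1,3,5,6,7} 8  {1,4,5,6,7} 6  {2,4,5,6,7} 4  {3,4,5,6,7} 6
  6 to go: {0,1,3,5,6,7} 15  {0,1,4,5,6,7} 10  {1,2,4,5,6,7} 10  {1,3,4,5,6,7} 20  {2,3,4,5,6,7} 10
  if 0:t drops first: 40 orders
  if 2:q drops first: 45 orders
  if 3:u drops first: 20 orders
heap linearizations: 105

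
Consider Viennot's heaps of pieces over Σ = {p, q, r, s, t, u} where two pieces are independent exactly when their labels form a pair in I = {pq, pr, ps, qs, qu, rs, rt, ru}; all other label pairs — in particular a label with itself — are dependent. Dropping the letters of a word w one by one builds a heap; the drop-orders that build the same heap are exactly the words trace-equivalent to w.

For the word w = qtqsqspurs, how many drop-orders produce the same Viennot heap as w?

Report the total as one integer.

168

0(q) covers ∅
1(t) covers 0:q
2(q) covers 1:t
3(s) covers 1:t
4(q) covers 2:q
5(s) covers 3:s
6(p) covers 1:t
7(u) covers 5:s, 6:p
8(r) covers 4:q
9(s) covers 7:u
floor of heap: 0:q
completions by unplaced set U, small U first (add the entries for U minus each lowest piece of U):
  |U|=1: {8}:1  {9}:1
  |U|=2: {4,8}:1  {7,9}:1  {8,9}:2
  |U|=3: {2,4,8}:1  {4,8,9}:3  {5,7,9}:1  {6,7,9}:1  {7,8,9}:3
  |U|=4: {2,4,8,9}:4  {3,5,7,9}:1  {4,7,8,9}:6  {5,6,7,9}:2  {5,7,8,9}:4  {6,7,8,9}:4
  |U|=5: {2,4,7,8,9}:10  {3,5,6,7,9}:3  {3,5,7,8,9}:5  {4,5,7,8,9}:10  {4,6,7,8,9}:10  {5,6,7,8,9}:10
  |U|=6: {2,4,5,7,8,9}:20  {2,4,6,7,8,9}:20  {3,4,5,7,8,9}:15  {3,5,6,7,8,9}:18  {4,5,6,7,8,9}:30
  |U|=7: {2,3,4,5,7,8,9}:35  {2,4,5,6,7,8,9}:70  {3,4,5,6,7,8,9}:63
  |U|=8: {2,3,4,5,6,7,8,9}:168
  start at 0(q): 168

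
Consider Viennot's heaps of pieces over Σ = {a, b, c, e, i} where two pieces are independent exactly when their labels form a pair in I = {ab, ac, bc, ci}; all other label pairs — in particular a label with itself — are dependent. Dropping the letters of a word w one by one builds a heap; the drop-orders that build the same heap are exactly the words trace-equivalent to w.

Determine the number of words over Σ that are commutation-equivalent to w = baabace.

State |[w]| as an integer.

0(b) covers ∅
1(a) covers ∅
2(a) covers 1:a
3(b) covers 0:b
4(a) covers 2:a
5(c) covers ∅
6(e) covers 3:b, 4:a, 5:c
floor of heap: 0:b, 1:a, 5:c
completions by unplaced set U, small U first (add the entries for U minus each lowest piece of U):
  |U|=1: {6}:1
  |U|=2: {3,6}:1  {4,6}:1  {5,6}:1
  |U|=3: {0,3,6}:1  {2,4,6}:1  {3,4,6}:2  {3,5,6}:2  {4,5,6}:2
  |U|=4: {0,3,4,6}:3  {0,3,5,6}:3  {1,2,4,6}:1  {2,3,4,6}:3  {2,4,5,6}:3  {3,4,5,6}:6
  |U|=5: {0,2,3,4,6}:6  {0,3,4,5,6}:12  {1,2,3,4,6}:4  {1,2,4,5,6}:4  {2,3,4,5,6}:12
  start at 0(b): 20
  start at 1(a): 30
  start at 5(c): 10
sum over floor = 60

60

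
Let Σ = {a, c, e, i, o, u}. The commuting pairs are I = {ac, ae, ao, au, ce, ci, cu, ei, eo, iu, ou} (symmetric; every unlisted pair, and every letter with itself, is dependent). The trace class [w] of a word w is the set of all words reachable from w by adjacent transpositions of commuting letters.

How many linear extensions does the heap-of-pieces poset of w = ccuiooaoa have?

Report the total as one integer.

piece 0:c — minimal
piece 1:c rests on {0:c}
piece 2:u — minimal
piece 3:i — minimal
piece 4:o rests on {1:c, 3:i}
piece 5:o rests on {4:o}
piece 6:a rests on {3:i}
piece 7:o rests on {5:o}
piece 8:a rests on {6:a}
minimal pieces: {0:c, 2:u, 3:i}
ways to finish when only these pieces remain (= sum over removing one remaining piece with nothing left below it):
  1 left: {2}→1  {7}→1  {8}→1
  2 left: {2,7}→2  {2,8}→2  {5,7}→1  {6,8}→1  {7,8}→2
  3 left: {2,5,7}→3  {2,6,8}→3  {2,7,8}→6  {4,5,7}→1  {5,7,8}→3  {6,7,8}→3
  4 left: {1,4,5,7}→1  {2,4,5,7}→4  {2,5,7,8}→12  {2,6,7,8}→12  {4,5,7,8}→4  {5,6,7,8}→6
  5 left: {0,1,4,5,7}→1  {1,2,4,5,7}→5  {1,4,5,7,8}→5  {2,4,5,7,8}→20  {2,5,6,7,8}→30  {4,5,6,7,8}→10
  6 left: {0,1,2,4,5,7}→6  {0,1,4,5,7,8}→6  {1,2,4,5,7,8}→30  {1,4,5,6,7,8}→15  {2,4,5,6,7,8}→60  {3,4,5,6,7,8}→10
  7 left: {0,1,2,4,5,7,8}→42  {0,1,4,5,6,7,8}→21  {1,2,4,5,6,7,8}→105  {1,3,4,5,6,7,8}→25  {2,3,4,5,6,7,8}→70
  placing 0:c first → 200 extensions
  placing 2:u first → 46 extensions
  placing 3:i first → 168 extensions
total linear extensions = 414

414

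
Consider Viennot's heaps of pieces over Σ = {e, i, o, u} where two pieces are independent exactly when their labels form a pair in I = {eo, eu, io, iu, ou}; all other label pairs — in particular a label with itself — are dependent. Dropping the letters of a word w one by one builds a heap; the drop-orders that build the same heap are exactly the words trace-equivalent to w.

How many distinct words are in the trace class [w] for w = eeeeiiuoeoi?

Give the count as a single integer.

495

0(e) covers ∅
1(e) covers 0:e
2(e) covers 1:e
3(e) covers 2:e
4(i) covers 3:e
5(i) covers 4:i
6(u) covers ∅
7(o) covers ∅
8(e) covers 5:i
9(o) covers 7:o
10(i) covers 8:e
floor of heap: 0:e, 6:u, 7:o
completions by unplaced set U, small U first (add the entries for U minus each lowest piece of U):
  |U|=1: {6}:1  {9}:1  {10}:1
  |U|=2: {6,9}:2  {6,10}:2  {7,9}:1  {8,10}:1  {9,10}:2
  |U|=3: {5,8,10}:1  {6,7,9}:3  {6,8,10}:3  {6,9,10}:6  {7,9,10}:3  {8,9,10}:3
  |U|=4: {4,5,8,10}:1  {5,6,8,10}:4  {5,8,9,10}:4  {6,7,9,10}:12  {6,8,9,10}:12  {7,8,9,10}:6
  |U|=5: {3,4,5,8,10}:1  {4,5,6,8,10}:5  {4,5,8,9,10}:5  {5,6,8,9,10}:20  {5,7,8,9,10}:10  {6,7,8,9,10}:30
  |U|=6: {2,3,4,5,8,10}:1  {3,4,5,6,8,10}:6  {3,4,5,8,9,10}:6  {4,5,6,8,9,10}:30  {4,5,7,8,9,10}:15  {5,6,7,8,9,10}:60
  |U|=7: {1,2,3,4,5,8,10}:1  {2,3,4,5,6,8,10}:7  {2,3,4,5,8,9,10}:7  {3,4,5,6,8,9,10}:42  {3,4,5,7,8,9,10}:21  {4,5,6,7,8,9,10}:105
  |U|=8: {0,1,2,3,4,5,8,10}:1  {1,2,3,4,5,6,8,10}:8  {1,2,3,4,5,8,9,10}:8  {2,3,4,5,6,8,9,10}:56  {2,3,4,5,7,8,9,10}:28  {3,4,5,6,7,8,9,10}:168
  |U|=9: {0,1,2,3,4,5,6,8,10}:9  {0,1,2,3,4,5,8,9,10}:9  {1,2,3,4,5,6,8,9,10}:72  {1,2,3,4,5,7,8,9,10}:36  {2,3,4,5,6,7,8,9,10}:252
  start at 0(e): 360
  start at 6(u): 45
  start at 7(o): 90
sum over floor = 495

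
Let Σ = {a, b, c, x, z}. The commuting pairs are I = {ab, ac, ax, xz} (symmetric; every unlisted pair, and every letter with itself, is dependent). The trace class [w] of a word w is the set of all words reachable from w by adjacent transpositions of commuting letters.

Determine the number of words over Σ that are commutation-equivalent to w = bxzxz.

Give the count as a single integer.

6

piece 0:b — minimal
piece 1:x rests on {0:b}
piece 2:z rests on {0:b}
piece 3:x rests on {1:x}
piece 4:z rests on {2:z}
minimal pieces: {0:b}
ways to finish when only these pieces remain (= sum over removing one remaining piece with nothing left below it):
  1 left: {3}→1  {4}→1
  2 left: {1,3}→1  {2,4}→1  {3,4}→2
  3 left: {1,3,4}→3  {2,3,4}→3
  placing 0:b first → 6 extensions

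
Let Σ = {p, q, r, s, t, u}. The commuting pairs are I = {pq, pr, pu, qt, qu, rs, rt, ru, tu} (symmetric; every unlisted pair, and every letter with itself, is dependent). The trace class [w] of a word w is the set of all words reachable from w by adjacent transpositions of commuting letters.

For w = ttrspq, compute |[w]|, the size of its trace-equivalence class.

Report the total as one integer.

9

piece 0:t — minimal
piece 1:t rests on {0:t}
piece 2:r — minimal
piece 3:s rests on {1:t}
piece 4:p rests on {3:s}
piece 5:q rests on {2:r, 3:s}
minimal pieces: {0:t, 2:r}
ways to finish when only these pieces remain (= sum over removing one remaining piece with nothing left below it):
  1 left: {4}→1  {5}→1
  2 left: {2,5}→1  {4,5}→2
  3 left: {2,4,5}→3  {3,4,5}→2
  4 left: {1,3,4,5}→2  {2,3,4,5}→5
  placing 0:t first → 7 extensions
  placing 2:r first → 2 extensions
total linear extensions = 9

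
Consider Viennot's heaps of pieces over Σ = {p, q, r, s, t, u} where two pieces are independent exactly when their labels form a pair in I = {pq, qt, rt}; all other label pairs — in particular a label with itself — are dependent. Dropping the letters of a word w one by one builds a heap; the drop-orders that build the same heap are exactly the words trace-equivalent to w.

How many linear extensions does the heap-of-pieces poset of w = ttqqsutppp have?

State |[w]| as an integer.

6

drop 0:t onto floor
drop 1:t onto {0:t}
drop 2:q onto floor
drop 3:q onto {2:q}
drop 4:s onto {1:t, 3:q}
drop 5:u onto {4:s}
drop 6:t onto {5:u}
drop 7:p onto {6:t}
drop 8:p onto {7:p}
drop 9:p onto {8:p}
ground layer = {0:t, 2:q}
drop-orders for the pieces not yet dropped (sum over which currently-grounded one goes next):
  1 to go: {9} 1
  2 to go: {8,9} 1
  3 to go: {7,8,9} 1
  4 to go: {6,7,8,9} 1
  5 to go: {5,6,7,8,9} 1
  6 to go: {4,5,6,7,8,9} 1
  7 to go: {1,4,5,6,7,8,9} 1  {3,4,5,6,7,8,9} 1
  8 to go: {0,1,4,5,6,7,8,9} 1  {1,3,4,5,6,7,8,9} 2  {2,3,4,5,6,7,8,9} 1
  if 0:t drops first: 3 orders
  if 2:q drops first: 3 orders
heap linearizations: 6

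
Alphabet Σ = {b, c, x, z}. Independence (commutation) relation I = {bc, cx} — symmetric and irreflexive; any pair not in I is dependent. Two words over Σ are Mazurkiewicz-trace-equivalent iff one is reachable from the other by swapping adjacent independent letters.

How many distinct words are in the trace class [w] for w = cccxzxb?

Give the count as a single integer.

piece 0:c — minimal
piece 1:c rests on {0:c}
piece 2:c rests on {1:c}
piece 3:x — minimal
piece 4:z rests on {2:c, 3:x}
piece 5:x rests on {4:z}
piece 6:b rests on {5:x}
minimal pieces: {0:c, 3:x}
ways to finish when only these pieces remain (= sum over removing one remaining piece with nothing left below it):
  1 left: {6}→1
  2 left: {5,6}→1
  3 left: {4,5,6}→1
  4 left: {2,4,5,6}→1  {3,4,5,6}→1
  5 left: {1,2,4,5,6}→1  {2,3,4,5,6}→2
  placing 0:c first → 3 extensions
  placing 3:x first → 1 extensions
total linear extensions = 4

4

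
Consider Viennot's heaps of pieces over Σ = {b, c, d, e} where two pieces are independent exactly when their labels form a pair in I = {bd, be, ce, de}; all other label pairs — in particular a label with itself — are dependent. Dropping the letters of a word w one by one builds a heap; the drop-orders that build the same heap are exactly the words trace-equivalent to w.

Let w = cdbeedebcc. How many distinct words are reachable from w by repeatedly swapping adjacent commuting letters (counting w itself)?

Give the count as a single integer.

720

piece 0:c — minimal
piece 1:d rests on {0:c}
piece 2:b rests on {0:c}
piece 3:e — minimal
piece 4:e rests on {3:e}
piece 5:d rests on {1:d}
piece 6:e rests on {4:e}
piece 7:b rests on {2:b}
piece 8:c rests on {5:d, 7:b}
piece 9:c rests on {8:c}
minimal pieces: {0:c, 3:e}
ways to finish when only these pieces remain (= sum over removing one remaining piece with nothing left below it):
  1 left: {6}→1  {9}→1
  2 left: {4,6}→1  {6,9}→2  {8,9}→1
  3 left: {3,4,6}→1  {4,6,9}→3  {5,8,9}→1  {6,8,9}→3  {7,8,9}→1
  4 left: {1,5,8,9}→1  {2,7,8,9}→1  {3,4,6,9}→4  {4,6,8,9}→6  {5,6,8,9}→4  {5,7,8,9}→2  {6,7,8,9}→4
  5 left: {1,5,6,8,9}→5  {1,5,7,8,9}→3  {2,5,7,8,9}→3  {2,6,7,8,9}→5  {3,4,6,8,9}→10  {4,5,6,8,9}→10  {4,6,7,8,9}→10  {5,6,7,8,9}→10
  6 left: {1,2,5,7,8,9}→6  {1,4,5,6,8,9}→15  {1,5,6,7,8,9}→18  {2,4,6,7,8,9}→15  {2,5,6,7,8,9}→18  {3,4,5,6,8,9}→20  {3,4,6,7,8,9}→20  {4,5,6,7,8,9}→30
  7 left: {0,1,2,5,7,8,9}→6  {1,2,5,6,7,8,9}→42  {1,3,4,5,6,8,9}→35  {1,4,5,6,7,8,9}→63  {2,3,4,6,7,8,9}→35  {2,4,5,6,7,8,9}→63  {3,4,5,6,7,8,9}→70
  8 left: {0,1,2,5,6,7,8,9}→48  {1,2,4,5,6,7,8,9}→168  {1,3,4,5,6,7,8,9}→168  {2,3,4,5,6,7,8,9}→168
  placing 0:c first → 504 extensions
  placing 3:e first → 216 extensions
total linear extensions = 720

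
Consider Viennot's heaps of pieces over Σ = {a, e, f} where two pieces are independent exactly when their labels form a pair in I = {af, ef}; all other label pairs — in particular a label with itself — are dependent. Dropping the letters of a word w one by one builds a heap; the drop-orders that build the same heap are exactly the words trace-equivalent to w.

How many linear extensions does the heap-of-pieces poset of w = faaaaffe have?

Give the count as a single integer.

#0=f has no predecessor
#1=a has no predecessor
#2=a depends on [1:a]
#3=a depends on [2:a]
#4=a depends on [3:a]
#5=f depends on [0:f]
#6=f depends on [5:f]
#7=e depends on [4:a]
sources: [0:f, 1:a]
N(rest) = Σ N(rest − s) over sources s of rest; N(one piece) = 1:
  size 1 → [6]=1  [7]=1
  size 2 → [4,7]=1  [5,6]=1  [6,7]=2
  size 3 → [0,5,6]=1  [3,4,7]=1  [4,6,7]=3  [5,6,7]=3
  size 4 → [0,5,6,7]=4  [2,3,4,7]=1  [3,4,6,7]=4  [4,5,6,7]=6
  size 5 → [0,4,5,6,7]=10  [1,2,3,4,7]=1  [2,3,4,6,7]=5  [3,4,5,6,7]=10
  size 6 → [0,3,4,5,6,7]=20  [1,2,3,4,6,7]=6  [2,3,4,5,6,7]=15
  first=0(f) contributes 21
  first=1(a) contributes 35
|[w]| = 56

56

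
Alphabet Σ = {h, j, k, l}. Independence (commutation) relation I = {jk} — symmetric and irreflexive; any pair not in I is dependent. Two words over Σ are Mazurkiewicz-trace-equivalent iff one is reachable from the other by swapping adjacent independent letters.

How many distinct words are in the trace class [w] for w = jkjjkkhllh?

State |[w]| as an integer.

#0=j has no predecessor
#1=k has no predecessor
#2=j depends on [0:j]
#3=j depends on [2:j]
#4=k depends on [1:k]
#5=k depends on [4:k]
#6=h depends on [3:j, 5:k]
#7=l depends on [6:h]
#8=l depends on [7:l]
#9=h depends on [8:l]
sources: [0:j, 1:k]
N(rest) = Σ N(rest − s) over sources s of rest; N(one piece) = 1:
  size 1 → [9]=1
  size 2 → [8,9]=1
  size 3 → [7,8,9]=1
  size 4 → [6,7,8,9]=1
  size 5 → [3,6,7,8,9]=1  [5,6,7,8,9]=1
  size 6 → [2,3,6,7,8,9]=1  [3,5,6,7,8,9]=2  [4,5,6,7,8,9]=1
  size 7 → [0,2,3,6,7,8,9]=1  [1,4,5,6,7,8,9]=1  [2,3,5,6,7,8,9]=3  [3,4,5,6,7,8,9]=3
  size 8 → [0,2,3,5,6,7,8,9]=4  [1,3,4,5,6,7,8,9]=4  [2,3,4,5,6,7,8,9]=6
  first=0(j) contributes 10
  first=1(k) contributes 10
|[w]| = 20

20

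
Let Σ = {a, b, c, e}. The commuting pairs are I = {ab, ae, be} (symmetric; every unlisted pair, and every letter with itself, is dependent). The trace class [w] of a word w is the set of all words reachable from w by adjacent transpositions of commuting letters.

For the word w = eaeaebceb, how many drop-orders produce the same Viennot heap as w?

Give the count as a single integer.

120

drop 0:e onto floor
drop 1:a onto floor
drop 2:e onto {0:e}
drop 3:a onto {1:a}
drop 4:e onto {2:e}
drop 5:b onto floor
drop 6:c onto {3:a, 4:e, 5:b}
drop 7:e onto {6:c}
drop 8:b onto {6:c}
ground layer = {0:e, 1:a, 5:b}
drop-orders for the pieces not yet dropped (sum over which currently-grounded one goes next):
  1 to go: {7} 1  {8} 1
  2 to go: {7,8} 2
  3 to go: {6,7,8} 2
  4 to go: {3,6,7,8} 2  {4,6,7,8} 2  {5,6,7,8} 2
  5 to go: {1,3,6,7,8} 2  {2,4,6,7,8} 2  {3,4,6,7,8} 4  {3,5,6,7,8} 4  {4,5,6,7,8} 4
  6 to go: {0,2,4,6,7,8} 2  {1,3,4,6,7,8} 6  {1,3,5,6,7,8} 6  {2,3,4,6,7,8} 6  {2,4,5,6,7,8} 6  {3,4,5,6,7,8} 12
  7 to go: {0,2,3,4,6,7,8} 8  {0,2,4,5,6,7,8} 8  {1,2,3,4,6,7,8} 12  {1,3,4,5,6,7,8} 24  {2,3,4,5,6,7,8} 24
  if 0:e drops first: 60 orders
  if 1:a drops first: 40 orders
  if 5:b drops first: 20 orders
heap linearizations: 120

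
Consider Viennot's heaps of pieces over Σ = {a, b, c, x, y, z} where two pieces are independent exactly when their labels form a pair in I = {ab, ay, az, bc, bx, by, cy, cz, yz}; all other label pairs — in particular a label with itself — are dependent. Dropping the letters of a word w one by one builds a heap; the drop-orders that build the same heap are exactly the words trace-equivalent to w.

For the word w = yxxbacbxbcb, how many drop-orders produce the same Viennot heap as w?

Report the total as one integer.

drop 0:y onto floor
drop 1:x onto {0:y}
drop 2:x onto {1:x}
drop 3:b onto floor
drop 4:a onto {2:x}
drop 5:c onto {4:a}
drop 6:b onto {3:b}
drop 7:x onto {5:c}
drop 8:b onto {6:b}
drop 9:c onto {7:x}
drop 10:b onto {8:b}
ground layer = {0:y, 3:b}
drop-orders for the pieces not yet dropped (sum over which currently-grounded one goes next):
  1 to go: {9} 1  {10} 1
  2 to go: {7,9} 1  {8,10} 1  {9,10} 2
  3 to go: {5,7,9} 1  {6,8,10} 1  {7,9,10} 3  {8,9,10} 3
  4 to go: {3,6,8,10} 1  {4,5,7,9} 1  {5,7,9,10} 4  {6,8,9,10} 4  {7,8,9,10} 6
  5 to go: {2,4,5,7,9} 1  {3,6,8,9,10} 5  {4,5,7,9,10} 5  {5,7,8,9,10} 10  {6,7,8,9,10} 10
  6 to go: {1,2,4,5,7,9} 1  {2,4,5,7,9,10} 6  {3,6,7,8,9,10} 15  {4,5,7,8,9,10} 15  {5,6,7,8,9,10} 20
  7 to go: {0,1,2,4,5,7,9} 1  {1,2,4,5,7,9,10} 7  {2,4,5,7,8,9,10} 21  {3,5,6,7,8,9,10} 35  {4,5,6,7,8,9,10} 35
  8 to go: {0,1,2,4,5,7,9,10} 8  {1,2,4,5,7,8,9,10} 28  {2,4,5,6,7,8,9,10} 56  {3,4,5,6,7,8,9,10} 70
  9 to go: {0,1,2,4,5,7,8,9,10} 36  {1,2,4,5,6,7,8,9,10} 84  {2,3,4,5,6,7,8,9,10} 126
  if 0:y drops first: 210 orders
  if 3:b drops first: 120 orders
heap linearizations: 330

330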